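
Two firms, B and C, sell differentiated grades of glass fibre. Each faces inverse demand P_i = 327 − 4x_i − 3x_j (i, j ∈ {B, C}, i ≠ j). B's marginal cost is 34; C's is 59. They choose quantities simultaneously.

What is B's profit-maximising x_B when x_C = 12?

32.125

Firm B's profit: π = x_B(327 − 4x_B − 3x_C) − 34x_B.
∂π/∂x_B = 293 − 8x_B − 3x_C = 0 ⇒ x_B = 36.625 − 0.375x_C.
At x_C = 12: x_B = 36.625 − 0.375·12 = 32.125.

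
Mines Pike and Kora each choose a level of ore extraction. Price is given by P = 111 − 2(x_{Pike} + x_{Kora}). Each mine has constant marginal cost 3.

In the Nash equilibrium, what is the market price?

39

Mine Pike's profit: π = x_{Pike}(111 − 2(x_{Pike} + x_{Kora})) − 3x_{Pike}.
∂π/∂x_{Pike} = 108 − 4x_{Pike} − 2x_{Kora} = 0, so x_{Pike} = 27 − 0.5x_{Kora}.
The game is symmetric, so in equilibrium x_{Kora} = x_{Pike}: the reaction function gives 1.5x_{Pike} = 27, hence x_{Pike} = 18.
Equilibrium price: P = 111 − 2·36 = 39.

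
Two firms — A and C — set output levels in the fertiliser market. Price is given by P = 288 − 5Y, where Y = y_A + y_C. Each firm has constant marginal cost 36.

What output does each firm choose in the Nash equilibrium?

Firm A's profit: π = y_A(288 − 5(y_A + y_C)) − 36y_A.
∂π/∂y_A = 252 − 10y_A − 5y_C = 0, so y_A = 25.2 − 0.5y_C.
Setting y_A = y_C in the reaction function: y_A = 25.2 − 0.5y_A, so y_A = 25.2 / 1.5 = 16.8.

16.8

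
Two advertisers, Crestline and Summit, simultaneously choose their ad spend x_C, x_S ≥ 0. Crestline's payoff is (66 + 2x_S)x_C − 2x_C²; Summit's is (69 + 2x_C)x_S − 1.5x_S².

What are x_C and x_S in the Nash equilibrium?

42, 51

Expanding Crestline's payoff: 66x_C + 2x_Sx_C − 2x_C².
∂π/∂x_C = 66 + 2x_S − 4x_C = 0, so x_C = 16.5 + 0.5x_S.
Likewise for Summit: x_S = 23 + (2/3)x_C.
Substituting the second reaction function into the first: x_C = 16.5 + 0.5(23 + (2/3)x_C), which gives (2/3)x_C = 28 ⇒ x_C = 42.
Then x_S = 23 + (2/3)·42 = 51.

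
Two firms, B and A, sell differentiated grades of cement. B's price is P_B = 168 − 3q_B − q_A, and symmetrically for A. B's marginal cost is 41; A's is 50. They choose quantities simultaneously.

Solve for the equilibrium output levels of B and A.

18.4, 16.6

Firm B's profit: π = q_B(168 − 3q_B − q_A) − 41q_B.
∂π/∂q_B = 127 − 6q_B − q_A = 0 ⇒ q_B = 127/6 − (1/6)q_A.
Similarly q_A = 59/3 − (1/6)q_B.
Plugging q_A into B's best response: q_B = 127/6 − (1/6)(59/3 − (1/6)q_B) ⇒ (35/36)q_B = 161/9, so q_B = 18.4.
Then q_A = 59/3 − (1/6)·18.4 = 16.6.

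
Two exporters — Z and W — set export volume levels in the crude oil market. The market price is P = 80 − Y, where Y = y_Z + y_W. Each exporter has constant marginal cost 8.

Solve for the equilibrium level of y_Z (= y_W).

24

Exporter Z's profit: π = y_Z(80 − (y_Z + y_W)) − 8y_Z.
∂π/∂y_Z = 72 − 2y_Z − y_W = 0, so y_Z = 36 − 0.5y_W.
Setting y_Z = y_W in the reaction function: y_Z = 36 − 0.5y_Z, so y_Z = 36 / 1.5 = 24.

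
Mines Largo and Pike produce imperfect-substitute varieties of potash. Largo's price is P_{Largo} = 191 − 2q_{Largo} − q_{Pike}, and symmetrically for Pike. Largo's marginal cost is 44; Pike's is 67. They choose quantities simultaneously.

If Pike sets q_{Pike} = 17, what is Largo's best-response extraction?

Mine Largo's profit: π = q_{Largo}(191 − 2q_{Largo} − q_{Pike}) − 44q_{Largo}.
∂π/∂q_{Largo} = 147 − 4q_{Largo} − q_{Pike} = 0 ⇒ q_{Largo} = 36.75 − 0.25q_{Pike}.
At q_{Pike} = 17: q_{Largo} = 36.75 − 0.25·17 = 32.5.

32.5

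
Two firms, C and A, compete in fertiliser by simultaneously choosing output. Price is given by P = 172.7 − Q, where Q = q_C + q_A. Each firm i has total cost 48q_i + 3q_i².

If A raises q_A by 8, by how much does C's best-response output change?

-1

Firm C's profit: π = q_C(172.7 − (q_C + q_A)) − 48q_C − 3q_C².
∂π/∂q_C = 124.7 − 8q_C − q_A = 0, so q_C = 15.5875 − 0.125q_A.
The reaction-function slope is −0.125, so an 8-unit rise in q_A moves q_C by −0.125 × 8 = −1. C's best response falls — the actions are strategic substitutes.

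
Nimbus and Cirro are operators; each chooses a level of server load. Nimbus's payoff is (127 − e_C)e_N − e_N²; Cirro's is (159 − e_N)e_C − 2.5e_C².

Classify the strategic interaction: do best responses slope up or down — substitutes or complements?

strategic substitutes

Expanding Nimbus's payoff: 127e_N − e_Ce_N − e_N².
∂π/∂e_N = 127 − e_C − 2e_N = 0, so e_N = 63.5 − 0.5e_C.
The best-response slope de_N/de_C = −0.5 < 0: the reaction function is downward-sloping, so the choices are strategic substitutes.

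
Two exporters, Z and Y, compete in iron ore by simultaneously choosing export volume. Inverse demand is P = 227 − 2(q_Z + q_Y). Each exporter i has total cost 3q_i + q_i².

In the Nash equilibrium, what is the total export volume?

56

Exporter Z's profit: π = q_Z(227 − 2(q_Z + q_Y)) − 3q_Z − q_Z².
∂π/∂q_Z = 224 − 6q_Z − 2q_Y = 0, so q_Z = 112/3 − (1/3)q_Y.
The game is symmetric, so in equilibrium q_Y = q_Z: the reaction function gives (4/3)q_Z = 112/3, hence q_Z = 28.
Total export volume: 28 + 28 = 56.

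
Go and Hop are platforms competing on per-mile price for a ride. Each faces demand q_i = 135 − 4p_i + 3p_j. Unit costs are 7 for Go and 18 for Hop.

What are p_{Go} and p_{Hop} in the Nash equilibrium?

Go's profit: π = (p_{Go} − 7)(135 − 4p_{Go} + 3p_{Hop}).
∂π/∂p_{Go} = 163 − 8p_{Go} + 3p_{Hop} = 0 ⇒ p_{Go} = 20.375 + 0.375p_{Hop}.
Similarly p_{Hop} = 25.875 + 0.375p_{Go}.
Solving the two reaction functions simultaneously: (1 − (0.375)(0.375))p_{Go} = 20.375 + 0.375·25.875, so (55/64)p_{Go} = 1925/64 and p_{Go} = 35.
Then p_{Hop} = 25.875 + 0.375·35 = 39.

35, 39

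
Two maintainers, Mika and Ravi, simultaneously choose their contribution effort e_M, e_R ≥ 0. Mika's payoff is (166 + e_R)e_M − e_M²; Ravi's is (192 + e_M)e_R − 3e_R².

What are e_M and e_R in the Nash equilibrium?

Expanding Mika's payoff: 166e_M + e_Re_M − e_M².
∂π/∂e_M = 166 + e_R − 2e_M = 0, so e_M = 83 + 0.5e_R.
Likewise for Ravi: e_R = 32 + (1/6)e_M.
Substituting the second reaction function into the first: e_M = 83 + 0.5(32 + (1/6)e_M), which gives (11/12)e_M = 99 ⇒ e_M = 108.
Then e_R = 32 + (1/6)·108 = 50.

108, 50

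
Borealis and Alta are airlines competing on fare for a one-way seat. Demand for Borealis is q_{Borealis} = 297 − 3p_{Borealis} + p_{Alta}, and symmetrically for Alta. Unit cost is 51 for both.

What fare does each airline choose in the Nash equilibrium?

90

Borealis's profit: π = (p_{Borealis} − 51)(297 − 3p_{Borealis} + p_{Alta}).
∂π/∂p_{Borealis} = 450 − 6p_{Borealis} + p_{Alta} = 0 ⇒ p_{Borealis} = 75 + (1/6)p_{Alta}.
Setting p_{Borealis} = p_{Alta} in the reaction function: p_{Borealis} = 75 + (1/6)p_{Borealis}, so p_{Borealis} = 75 / (5/6) = 90.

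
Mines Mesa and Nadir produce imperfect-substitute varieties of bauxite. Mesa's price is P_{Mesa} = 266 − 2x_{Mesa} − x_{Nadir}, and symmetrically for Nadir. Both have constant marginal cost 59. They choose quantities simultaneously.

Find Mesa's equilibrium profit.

3427.92

Mine Mesa's profit: π = x_{Mesa}(266 − 2x_{Mesa} − x_{Nadir}) − 59x_{Mesa}.
∂π/∂x_{Mesa} = 207 − 4x_{Mesa} − x_{Nadir} = 0 ⇒ x_{Mesa} = 51.75 − 0.25x_{Nadir}.
By symmetry x_{Nadir} = x_{Mesa}; substituting into the reaction function, 1.25x_{Mesa} = 51.75 and x_{Mesa} = 41.4.
P_{Mesa} = 266 − 2·41.4 − 41.4 = 141.8.
Profit = (141.8 − 59)·41.4 = 3427.92.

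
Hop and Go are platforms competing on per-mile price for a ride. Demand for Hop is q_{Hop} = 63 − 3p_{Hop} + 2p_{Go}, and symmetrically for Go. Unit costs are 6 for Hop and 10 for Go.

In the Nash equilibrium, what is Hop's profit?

675

Hop's profit: π = (p_{Hop} − 6)(63 − 3p_{Hop} + 2p_{Go}).
∂π/∂p_{Hop} = 81 − 6p_{Hop} + 2p_{Go} = 0 ⇒ p_{Hop} = 13.5 + (1/3)p_{Go}.
Similarly p_{Go} = 15.5 + (1/3)p_{Hop}.
Plugging p_{Go} into Hop's best response: p_{Hop} = 13.5 + (1/3)(15.5 + (1/3)p_{Hop}) ⇒ (8/9)p_{Hop} = 56/3, so p_{Hop} = 21.
Then p_{Go} = 15.5 + (1/3)·21 = 22.5.
q_{Hop} = 63 − 3·21 + 2·22.5 = 45.
Profit = (21 − 6)·45 = 675.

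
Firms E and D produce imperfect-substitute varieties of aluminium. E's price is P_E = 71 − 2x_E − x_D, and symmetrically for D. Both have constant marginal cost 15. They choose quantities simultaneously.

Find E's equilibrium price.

Firm E's profit: π = x_E(71 − 2x_E − x_D) − 15x_E.
∂π/∂x_E = 56 − 4x_E − x_D = 0 ⇒ x_E = 14 − 0.25x_D.
Setting x_E = x_D in the reaction function: x_E = 14 − 0.25x_E, so x_E = 14 / 1.25 = 11.2.
P_E = 71 − 2·11.2 − 11.2 = 37.4.

37.4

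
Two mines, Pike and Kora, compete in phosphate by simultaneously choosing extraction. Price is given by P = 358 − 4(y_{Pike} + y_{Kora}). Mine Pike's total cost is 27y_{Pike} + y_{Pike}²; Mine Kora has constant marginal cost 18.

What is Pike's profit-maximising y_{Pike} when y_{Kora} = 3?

Mine Pike's profit: π = y_{Pike}(358 − 4(y_{Pike} + y_{Kora})) − 27y_{Pike} − y_{Pike}².
∂π/∂y_{Pike} = 331 − 10y_{Pike} − 4y_{Kora} = 0, so y_{Pike} = 33.1 − 0.4y_{Kora}.
At y_{Kora} = 3: y_{Pike} = 33.1 − 0.4·3 = 31.9.

31.9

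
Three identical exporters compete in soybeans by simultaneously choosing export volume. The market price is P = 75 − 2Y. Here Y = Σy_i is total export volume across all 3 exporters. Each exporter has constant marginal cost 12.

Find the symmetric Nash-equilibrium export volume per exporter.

A representative exporter's profit is π_i = y_i(75 − 2Y) − 12y_i, with Y = y_i + Σ_{j≠i} y_j.
First-order condition: 63 − 4y_i − 2Σ_{j≠i} y_j = 0.
Imposing symmetry (y_j = y for all j) turns Σ_{j≠i} y_j into 2y, so 63 = 8y and y = 7.875.

7.875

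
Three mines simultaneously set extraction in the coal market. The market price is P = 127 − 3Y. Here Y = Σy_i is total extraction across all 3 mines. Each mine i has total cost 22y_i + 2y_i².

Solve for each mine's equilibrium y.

6.5625

A representative mine's profit is π_i = y_i(127 − 3Y) − 22y_i − 2y_i², with Y = y_i + Σ_{j≠i} y_j.
First-order condition: 105 − 10y_i − 3Σ_{j≠i} y_j = 0.
In a symmetric equilibrium every mine chooses the same y, so Σ_{j≠i} y_j = 2y. The condition becomes 105 − 16y = 0, giving y = 105/16 = 6.5625.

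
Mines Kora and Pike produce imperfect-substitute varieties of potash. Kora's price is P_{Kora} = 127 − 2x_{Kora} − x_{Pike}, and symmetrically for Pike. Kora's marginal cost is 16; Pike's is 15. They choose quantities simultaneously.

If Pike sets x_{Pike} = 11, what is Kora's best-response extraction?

25

Mine Kora's profit: π = x_{Kora}(127 − 2x_{Kora} − x_{Pike}) − 16x_{Kora}.
∂π/∂x_{Kora} = 111 − 4x_{Kora} − x_{Pike} = 0 ⇒ x_{Kora} = 27.75 − 0.25x_{Pike}.
At x_{Pike} = 11: x_{Kora} = 27.75 − 0.25·11 = 25.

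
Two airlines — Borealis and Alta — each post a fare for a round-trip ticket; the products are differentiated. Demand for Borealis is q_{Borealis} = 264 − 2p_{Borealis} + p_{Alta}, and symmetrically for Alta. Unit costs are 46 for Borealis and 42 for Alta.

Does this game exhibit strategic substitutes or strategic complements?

Borealis's profit: π = (p_{Borealis} − 46)(264 − 2p_{Borealis} + p_{Alta}).
∂π/∂p_{Borealis} = 356 − 4p_{Borealis} + p_{Alta} = 0 ⇒ p_{Borealis} = 89 + 0.25p_{Alta}.
The best-response slope dp_{Borealis}/dp_{Alta} = 0.25 > 0: the reaction function is upward-sloping, so the choices are strategic complements.

strategic complements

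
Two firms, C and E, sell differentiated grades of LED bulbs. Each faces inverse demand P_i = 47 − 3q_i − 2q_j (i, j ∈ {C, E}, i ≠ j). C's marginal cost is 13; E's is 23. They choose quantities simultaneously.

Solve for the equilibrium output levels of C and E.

Firm C's profit: π = q_C(47 − 3q_C − 2q_E) − 13q_C.
∂π/∂q_C = 34 − 6q_C − 2q_E = 0 ⇒ q_C = 17/3 − (1/3)q_E.
Similarly q_E = 4 − (1/3)q_C.
Substituting the second reaction function into the first: q_C = 17/3 − (1/3)(4 − (1/3)q_C), which gives (8/9)q_C = 13/3 ⇒ q_C = 4.875.
Then q_E = 4 − (1/3)·4.875 = 2.375.

4.875, 2.375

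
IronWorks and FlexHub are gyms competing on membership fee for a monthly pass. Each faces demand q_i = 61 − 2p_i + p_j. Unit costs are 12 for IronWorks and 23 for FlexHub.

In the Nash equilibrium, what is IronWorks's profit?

633.68

IronWorks's profit: π = (p_{IronWorks} − 12)(61 − 2p_{IronWorks} + p_{FlexHub}).
∂π/∂p_{IronWorks} = 85 − 4p_{IronWorks} + p_{FlexHub} = 0 ⇒ p_{IronWorks} = 21.25 + 0.25p_{FlexHub}.
Similarly p_{FlexHub} = 26.75 + 0.25p_{IronWorks}.
Plugging p_{FlexHub} into IronWorks's best response: p_{IronWorks} = 21.25 + 0.25(26.75 + 0.25p_{IronWorks}) ⇒ 0.9375p_{IronWorks} = 27.9375, so p_{IronWorks} = 29.8.
Then p_{FlexHub} = 26.75 + 0.25·29.8 = 34.2.
q_{IronWorks} = 61 − 2·29.8 + 34.2 = 35.6.
Profit = (29.8 − 12)·35.6 = 633.68.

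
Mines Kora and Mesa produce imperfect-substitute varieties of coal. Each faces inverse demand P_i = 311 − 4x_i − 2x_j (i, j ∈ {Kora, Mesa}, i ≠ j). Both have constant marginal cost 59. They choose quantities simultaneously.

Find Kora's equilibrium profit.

2540.16

Mine Kora's profit: π = x_{Kora}(311 − 4x_{Kora} − 2x_{Mesa}) − 59x_{Kora}.
∂π/∂x_{Kora} = 252 − 8x_{Kora} − 2x_{Mesa} = 0 ⇒ x_{Kora} = 31.5 − 0.25x_{Mesa}.
Setting x_{Kora} = x_{Mesa} in the reaction function: x_{Kora} = 31.5 − 0.25x_{Kora}, so x_{Kora} = 31.5 / 1.25 = 25.2.
P_{Kora} = 311 − 4·25.2 − 2·25.2 = 159.8.
Profit = (159.8 − 59)·25.2 = 2540.16.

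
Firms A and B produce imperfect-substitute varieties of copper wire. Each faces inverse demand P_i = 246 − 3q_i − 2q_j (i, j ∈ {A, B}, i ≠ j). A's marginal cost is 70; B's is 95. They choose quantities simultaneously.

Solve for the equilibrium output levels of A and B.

Firm A's profit: π = q_A(246 − 3q_A − 2q_B) − 70q_A.
∂π/∂q_A = 176 − 6q_A − 2q_B = 0 ⇒ q_A = 88/3 − (1/3)q_B.
Similarly q_B = 151/6 − (1/3)q_A.
Substituting the second reaction function into the first: q_A = 88/3 − (1/3)(151/6 − (1/3)q_A), which gives (8/9)q_A = 377/18 ⇒ q_A = 23.5625.
Then q_B = 151/6 − (1/3)·23.5625 = 17.3125.

23.5625, 17.3125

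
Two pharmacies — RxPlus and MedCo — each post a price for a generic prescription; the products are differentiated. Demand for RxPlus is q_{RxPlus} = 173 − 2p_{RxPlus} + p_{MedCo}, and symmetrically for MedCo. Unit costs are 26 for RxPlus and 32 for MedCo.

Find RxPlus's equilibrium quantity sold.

RxPlus's profit: π = (p_{RxPlus} − 26)(173 − 2p_{RxPlus} + p_{MedCo}).
∂π/∂p_{RxPlus} = 225 − 4p_{RxPlus} + p_{MedCo} = 0 ⇒ p_{RxPlus} = 56.25 + 0.25p_{MedCo}.
Similarly p_{MedCo} = 59.25 + 0.25p_{RxPlus}.
Substituting the second reaction function into the first: p_{RxPlus} = 56.25 + 0.25(59.25 + 0.25p_{RxPlus}), which gives 0.9375p_{RxPlus} = 71.0625 ⇒ p_{RxPlus} = 75.8.
Then p_{MedCo} = 59.25 + 0.25·75.8 = 78.2.
q_{RxPlus} = 173 − 2·75.8 + 78.2 = 99.6.

99.6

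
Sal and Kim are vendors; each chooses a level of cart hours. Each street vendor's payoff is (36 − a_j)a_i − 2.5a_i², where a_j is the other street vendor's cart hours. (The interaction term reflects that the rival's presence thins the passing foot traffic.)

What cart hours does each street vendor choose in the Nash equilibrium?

6

Sal's payoff is (36 − a_K)a_S − 2.5a_S².
∂π/∂a_S = 36 − a_K − 5a_S = 0, so a_S = 7.2 − 0.2a_K.
By symmetry a_K = a_S; substituting into the reaction function, 1.2a_S = 7.2 and a_S = 6.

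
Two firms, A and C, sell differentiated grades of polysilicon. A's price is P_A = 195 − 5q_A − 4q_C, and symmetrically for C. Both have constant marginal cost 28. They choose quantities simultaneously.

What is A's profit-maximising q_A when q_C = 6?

14.3

Firm A's profit: π = q_A(195 − 5q_A − 4q_C) − 28q_A.
∂π/∂q_A = 167 − 10q_A − 4q_C = 0 ⇒ q_A = 16.7 − 0.4q_C.
At q_C = 6: q_A = 16.7 − 0.4·6 = 14.3.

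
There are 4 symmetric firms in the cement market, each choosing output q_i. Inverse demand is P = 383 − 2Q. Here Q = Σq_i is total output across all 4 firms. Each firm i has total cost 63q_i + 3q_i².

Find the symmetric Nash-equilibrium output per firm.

20

A representative firm's profit is π_i = q_i(383 − 2Q) − 63q_i − 3q_i², with Q = q_i + Σ_{j≠i} q_j.
First-order condition: 320 − 10q_i − 2Σ_{j≠i} q_j = 0.
Imposing symmetry (q_j = q for all j) turns Σ_{j≠i} q_j into 3q, so 320 = 16q and q = 20.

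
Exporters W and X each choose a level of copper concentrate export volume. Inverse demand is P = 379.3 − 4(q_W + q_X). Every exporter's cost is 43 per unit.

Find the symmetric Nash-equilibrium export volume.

28.025

Exporter W's profit: π = q_W(379.3 − 4(q_W + q_X)) − 43q_W.
∂π/∂q_W = 336.3 − 8q_W − 4q_X = 0, so q_W = 42.0375 − 0.5q_X.
The game is symmetric, so in equilibrium q_X = q_W: the reaction function gives 1.5q_W = 42.0375, hence q_W = 28.025.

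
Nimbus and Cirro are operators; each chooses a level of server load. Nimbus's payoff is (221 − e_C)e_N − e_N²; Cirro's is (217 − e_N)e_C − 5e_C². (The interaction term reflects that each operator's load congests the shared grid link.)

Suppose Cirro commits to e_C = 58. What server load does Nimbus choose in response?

Expanding Nimbus's payoff: 221e_N − e_Ce_N − e_N².
∂π/∂e_N = 221 − e_C − 2e_N = 0, so e_N = 110.5 − 0.5e_C.
At e_C = 58: e_N = 110.5 − 0.5·58 = 81.5.

81.5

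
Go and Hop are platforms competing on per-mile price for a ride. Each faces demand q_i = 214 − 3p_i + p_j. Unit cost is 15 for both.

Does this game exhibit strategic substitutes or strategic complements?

strategic complements

Go's profit: π = (p_{Go} − 15)(214 − 3p_{Go} + p_{Hop}).
∂π/∂p_{Go} = 259 − 6p_{Go} + p_{Hop} = 0 ⇒ p_{Go} = 259/6 + (1/6)p_{Hop}.
The best-response slope dp_{Go}/dp_{Hop} = 1/6 > 0: the reaction function is upward-sloping, so the choices are strategic complements.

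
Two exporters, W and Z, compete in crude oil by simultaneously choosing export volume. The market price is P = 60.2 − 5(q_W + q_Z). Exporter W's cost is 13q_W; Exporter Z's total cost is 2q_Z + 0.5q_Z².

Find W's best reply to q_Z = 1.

Exporter W's profit: π = q_W(60.2 − 5(q_W + q_Z)) − 13q_W.
∂π/∂q_W = 47.2 − 10q_W − 5q_Z = 0, so q_W = 4.72 − 0.5q_Z.
At q_Z = 1: q_W = 4.72 − 0.5·1 = 4.22.

4.22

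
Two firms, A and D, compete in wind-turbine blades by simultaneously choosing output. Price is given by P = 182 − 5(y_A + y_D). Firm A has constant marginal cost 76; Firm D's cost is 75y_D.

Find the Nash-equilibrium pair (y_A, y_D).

Firm A's profit: π = y_A(182 − 5(y_A + y_D)) − 76y_A.
∂π/∂y_A = 106 − 10y_A − 5y_D = 0, so y_A = 10.6 − 0.5y_D.
By the same steps for D: y_D = 10.7 − 0.5y_A.
Plugging y_D into A's best response: y_A = 10.6 − 0.5(10.7 − 0.5y_A) ⇒ 0.75y_A = 5.25, so y_A = 7.
Then y_D = 10.7 − 0.5·7 = 7.2.

7, 7.2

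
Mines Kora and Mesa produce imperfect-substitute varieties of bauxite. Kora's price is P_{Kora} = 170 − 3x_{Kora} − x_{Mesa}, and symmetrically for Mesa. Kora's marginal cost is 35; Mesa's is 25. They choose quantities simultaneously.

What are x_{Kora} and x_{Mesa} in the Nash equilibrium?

Mine Kora's profit: π = x_{Kora}(170 − 3x_{Kora} − x_{Mesa}) − 35x_{Kora}.
∂π/∂x_{Kora} = 135 − 6x_{Kora} − x_{Mesa} = 0 ⇒ x_{Kora} = 22.5 − (1/6)x_{Mesa}.
Similarly x_{Mesa} = 145/6 − (1/6)x_{Kora}.
Plugging x_{Mesa} into Kora's best response: x_{Kora} = 22.5 − (1/6)(145/6 − (1/6)x_{Kora}) ⇒ (35/36)x_{Kora} = 665/36, so x_{Kora} = 19.
Then x_{Mesa} = 145/6 − (1/6)·19 = 21.

19, 21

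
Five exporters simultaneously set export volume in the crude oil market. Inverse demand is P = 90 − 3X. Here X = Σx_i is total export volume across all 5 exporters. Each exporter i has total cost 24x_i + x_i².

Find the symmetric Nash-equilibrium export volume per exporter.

3.3

A representative exporter's profit is π_i = x_i(90 − 3X) − 24x_i − x_i², with X = x_i + Σ_{j≠i} x_j.
First-order condition: 66 − 8x_i − 3Σ_{j≠i} x_j = 0.
In a symmetric equilibrium every exporter chooses the same x, so Σ_{j≠i} x_j = 4x. The condition becomes 66 − 20x = 0, giving x = 66/20 = 3.3.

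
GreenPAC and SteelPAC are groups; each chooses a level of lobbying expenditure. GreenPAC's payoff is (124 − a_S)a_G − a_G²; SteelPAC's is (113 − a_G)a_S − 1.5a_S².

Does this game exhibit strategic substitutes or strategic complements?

strategic substitutes

Expanding GreenPAC's payoff: 124a_G − a_Sa_G − a_G².
∂π/∂a_G = 124 − a_S − 2a_G = 0, so a_G = 62 − 0.5a_S.
The best-response slope da_G/da_S = −0.5 < 0: the reaction function is downward-sloping, so the choices are strategic substitutes.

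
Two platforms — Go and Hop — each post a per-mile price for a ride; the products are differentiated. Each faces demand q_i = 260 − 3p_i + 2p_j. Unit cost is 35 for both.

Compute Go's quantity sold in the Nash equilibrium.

168.75

Go's profit: π = (p_{Go} − 35)(260 − 3p_{Go} + 2p_{Hop}).
∂π/∂p_{Go} = 365 − 6p_{Go} + 2p_{Hop} = 0 ⇒ p_{Go} = 365/6 + (1/3)p_{Hop}.
The game is symmetric, so in equilibrium p_{Hop} = p_{Go}: the reaction function gives (2/3)p_{Go} = 365/6, hence p_{Go} = 91.25.
q_{Go} = 260 − 3·91.25 + 2·91.25 = 168.75.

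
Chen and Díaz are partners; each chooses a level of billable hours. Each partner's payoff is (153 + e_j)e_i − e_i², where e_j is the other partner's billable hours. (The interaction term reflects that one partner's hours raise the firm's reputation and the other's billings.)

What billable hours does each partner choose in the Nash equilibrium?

153

Chen's payoff is (153 + e_D)e_C − e_C².
∂π/∂e_C = 153 + e_D − 2e_C = 0, so e_C = 76.5 + 0.5e_D.
The game is symmetric, so in equilibrium e_D = e_C: the reaction function gives 0.5e_C = 76.5, hence e_C = 153.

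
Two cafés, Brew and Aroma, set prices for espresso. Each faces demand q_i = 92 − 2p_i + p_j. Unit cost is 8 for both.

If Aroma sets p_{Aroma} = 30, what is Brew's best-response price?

Brew's profit: π = (p_{Brew} − 8)(92 − 2p_{Brew} + p_{Aroma}).
∂π/∂p_{Brew} = 108 − 4p_{Brew} + p_{Aroma} = 0 ⇒ p_{Brew} = 27 + 0.25p_{Aroma}.
At p_{Aroma} = 30: p_{Brew} = 27 + 0.25·30 = 34.5.

34.5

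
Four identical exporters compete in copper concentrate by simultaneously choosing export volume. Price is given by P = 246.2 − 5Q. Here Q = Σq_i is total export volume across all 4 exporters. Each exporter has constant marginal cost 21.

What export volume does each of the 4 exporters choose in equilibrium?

A representative exporter's profit is π_i = q_i(246.2 − 5Q) − 21q_i, with Q = q_i + Σ_{j≠i} q_j.
First-order condition: 225.2 − 10q_i − 5Σ_{j≠i} q_j = 0.
Imposing symmetry (q_j = q for all j) turns Σ_{j≠i} q_j into 3q, so 225.2 = 25q and q = 9.008.

9.008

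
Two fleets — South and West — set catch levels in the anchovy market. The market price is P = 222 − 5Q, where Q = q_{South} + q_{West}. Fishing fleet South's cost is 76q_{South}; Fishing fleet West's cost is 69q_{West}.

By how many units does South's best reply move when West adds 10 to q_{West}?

Fishing fleet South's profit: π = q_{South}(222 − 5(q_{South} + q_{West})) − 76q_{South}.
∂π/∂q_{South} = 146 − 10q_{South} − 5q_{West} = 0, so q_{South} = 14.6 − 0.5q_{West}.
The reaction-function slope is −0.5, so a 10-unit rise in q_{West} moves q_{South} by −0.5 × 10 = −5. South's best response falls — the actions are strategic substitutes.

-5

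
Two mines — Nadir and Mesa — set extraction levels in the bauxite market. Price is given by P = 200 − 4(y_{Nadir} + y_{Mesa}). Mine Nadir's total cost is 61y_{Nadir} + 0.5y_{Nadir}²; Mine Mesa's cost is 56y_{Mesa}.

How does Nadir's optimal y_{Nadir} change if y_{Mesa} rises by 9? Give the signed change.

-4

Mine Nadir's profit: π = y_{Nadir}(200 − 4(y_{Nadir} + y_{Mesa})) − 61y_{Nadir} − 0.5y_{Nadir}².
∂π/∂y_{Nadir} = 139 − 9y_{Nadir} − 4y_{Mesa} = 0, so y_{Nadir} = 139/9 − (4/9)y_{Mesa}.
The reaction-function slope is −4/9, so a 9-unit rise in y_{Mesa} moves y_{Nadir} by −4/9 × 9 = −4. Nadir's best response falls — the actions are strategic substitutes.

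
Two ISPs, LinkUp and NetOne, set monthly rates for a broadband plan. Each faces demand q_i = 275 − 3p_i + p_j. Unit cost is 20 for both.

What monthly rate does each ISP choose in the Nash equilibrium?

LinkUp's profit: π = (p_{LinkUp} − 20)(275 − 3p_{LinkUp} + p_{NetOne}).
∂π/∂p_{LinkUp} = 335 − 6p_{LinkUp} + p_{NetOne} = 0 ⇒ p_{LinkUp} = 335/6 + (1/6)p_{NetOne}.
By symmetry p_{NetOne} = p_{LinkUp}; substituting into the reaction function, (5/6)p_{LinkUp} = 335/6 and p_{LinkUp} = 67.

67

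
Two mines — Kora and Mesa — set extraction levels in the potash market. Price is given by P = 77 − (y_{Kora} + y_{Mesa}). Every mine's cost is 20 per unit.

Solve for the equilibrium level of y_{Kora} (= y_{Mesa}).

19

Mine Kora's profit: π = y_{Kora}(77 − (y_{Kora} + y_{Mesa})) − 20y_{Kora}.
∂π/∂y_{Kora} = 57 − 2y_{Kora} − y_{Mesa} = 0, so y_{Kora} = 28.5 − 0.5y_{Mesa}.
Setting y_{Kora} = y_{Mesa} in the reaction function: y_{Kora} = 28.5 − 0.5y_{Kora}, so y_{Kora} = 28.5 / 1.5 = 19.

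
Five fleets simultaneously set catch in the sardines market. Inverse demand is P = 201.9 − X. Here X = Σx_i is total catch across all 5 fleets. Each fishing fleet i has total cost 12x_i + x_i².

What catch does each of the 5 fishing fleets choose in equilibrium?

A representative fishing fleet's profit is π_i = x_i(201.9 − X) − 12x_i − x_i², with X = x_i + Σ_{j≠i} x_j.
First-order condition: 189.9 − 4x_i − Σ_{j≠i} x_j = 0.
With identical fishing fleets, set every x_j = x: then 189.9 − 4x − 4x = 0, i.e. x = 189.9/8 = 23.7375.

23.7375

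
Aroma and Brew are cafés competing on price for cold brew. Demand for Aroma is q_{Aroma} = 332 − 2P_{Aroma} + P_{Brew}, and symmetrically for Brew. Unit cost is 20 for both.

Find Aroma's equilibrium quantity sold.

208

Aroma's profit: π = (P_{Aroma} − 20)(332 − 2P_{Aroma} + P_{Brew}).
∂π/∂P_{Aroma} = 372 − 4P_{Aroma} + P_{Brew} = 0 ⇒ P_{Aroma} = 93 + 0.25P_{Brew}.
Setting P_{Aroma} = P_{Brew} in the reaction function: P_{Aroma} = 93 + 0.25P_{Aroma}, so P_{Aroma} = 93 / 0.75 = 124.
q_{Aroma} = 332 − 2·124 + 124 = 208.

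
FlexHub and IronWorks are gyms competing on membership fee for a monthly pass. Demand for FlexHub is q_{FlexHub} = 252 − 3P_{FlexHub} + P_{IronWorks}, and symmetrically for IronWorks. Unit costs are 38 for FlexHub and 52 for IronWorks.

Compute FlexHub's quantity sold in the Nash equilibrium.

FlexHub's profit: π = (P_{FlexHub} − 38)(252 − 3P_{FlexHub} + P_{IronWorks}).
∂π/∂P_{FlexHub} = 366 − 6P_{FlexHub} + P_{IronWorks} = 0 ⇒ P_{FlexHub} = 61 + (1/6)P_{IronWorks}.
Similarly P_{IronWorks} = 68 + (1/6)P_{FlexHub}.
Solving the two reaction functions simultaneously: (1 − (1/6)(1/6))P_{FlexHub} = 61 + (1/6)·68, so (35/36)P_{FlexHub} = 217/3 and P_{FlexHub} = 74.4.
Then P_{IronWorks} = 68 + (1/6)·74.4 = 80.4.
q_{FlexHub} = 252 − 3·74.4 + 80.4 = 109.2.

109.2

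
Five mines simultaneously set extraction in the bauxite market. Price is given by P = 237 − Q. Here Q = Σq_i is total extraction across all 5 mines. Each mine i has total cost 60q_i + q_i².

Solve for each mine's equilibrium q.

A representative mine's profit is π_i = q_i(237 − Q) − 60q_i − q_i², with Q = q_i + Σ_{j≠i} q_j.
First-order condition: 177 − 4q_i − Σ_{j≠i} q_j = 0.
With identical mines, set every q_j = q: then 177 − 4q − 4q = 0, i.e. q = 177/8 = 22.125.

22.125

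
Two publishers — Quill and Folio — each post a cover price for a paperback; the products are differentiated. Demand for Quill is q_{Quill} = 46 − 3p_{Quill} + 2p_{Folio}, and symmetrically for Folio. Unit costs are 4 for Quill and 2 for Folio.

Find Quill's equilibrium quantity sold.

Quill's profit: π = (p_{Quill} − 4)(46 − 3p_{Quill} + 2p_{Folio}).
∂π/∂p_{Quill} = 58 − 6p_{Quill} + 2p_{Folio} = 0 ⇒ p_{Quill} = 29/3 + (1/3)p_{Folio}.
Similarly p_{Folio} = 26/3 + (1/3)p_{Quill}.
Substituting the second reaction function into the first: p_{Quill} = 29/3 + (1/3)(26/3 + (1/3)p_{Quill}), which gives (8/9)p_{Quill} = 113/9 ⇒ p_{Quill} = 14.125.
Then p_{Folio} = 26/3 + (1/3)·14.125 = 13.375.
q_{Quill} = 46 − 3·14.125 + 2·13.375 = 30.375.

30.375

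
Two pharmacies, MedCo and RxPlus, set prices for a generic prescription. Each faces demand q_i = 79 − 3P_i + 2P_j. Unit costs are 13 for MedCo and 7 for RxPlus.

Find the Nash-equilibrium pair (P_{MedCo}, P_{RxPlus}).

28.375, 26.125

MedCo's profit: π = (P_{MedCo} − 13)(79 − 3P_{MedCo} + 2P_{RxPlus}).
∂π/∂P_{MedCo} = 118 − 6P_{MedCo} + 2P_{RxPlus} = 0 ⇒ P_{MedCo} = 59/3 + (1/3)P_{RxPlus}.
Similarly P_{RxPlus} = 50/3 + (1/3)P_{MedCo}.
Substituting the second reaction function into the first: P_{MedCo} = 59/3 + (1/3)(50/3 + (1/3)P_{MedCo}), which gives (8/9)P_{MedCo} = 227/9 ⇒ P_{MedCo} = 28.375.
Then P_{RxPlus} = 50/3 + (1/3)·28.375 = 26.125.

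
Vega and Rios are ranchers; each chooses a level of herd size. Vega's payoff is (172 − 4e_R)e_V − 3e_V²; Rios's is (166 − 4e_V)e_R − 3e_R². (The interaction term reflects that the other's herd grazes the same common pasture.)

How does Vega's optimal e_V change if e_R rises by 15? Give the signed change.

-10

Expanding Vega's payoff: 172e_V − 4e_Re_V − 3e_V².
∂π/∂e_V = 172 − 4e_R − 6e_V = 0, so e_V = 86/3 − (2/3)e_R.
The reaction-function slope is −2/3, so a 15-unit rise in e_R moves e_V by −2/3 × 15 = −10. Vega's best response falls — the actions are strategic substitutes.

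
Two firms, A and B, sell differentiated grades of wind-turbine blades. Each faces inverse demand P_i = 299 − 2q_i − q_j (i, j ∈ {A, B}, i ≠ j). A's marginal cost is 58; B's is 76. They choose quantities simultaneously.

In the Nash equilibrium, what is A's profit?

4880.72

Firm A's profit: π = q_A(299 − 2q_A − q_B) − 58q_A.
∂π/∂q_A = 241 − 4q_A − q_B = 0 ⇒ q_A = 60.25 − 0.25q_B.
Similarly q_B = 55.75 − 0.25q_A.
Plugging q_B into A's best response: q_A = 60.25 − 0.25(55.75 − 0.25q_A) ⇒ 0.9375q_A = 46.3125, so q_A = 49.4.
Then q_B = 55.75 − 0.25·49.4 = 43.4.
P_A = 299 − 2·49.4 − 43.4 = 156.8.
Profit = (156.8 − 58)·49.4 = 4880.72.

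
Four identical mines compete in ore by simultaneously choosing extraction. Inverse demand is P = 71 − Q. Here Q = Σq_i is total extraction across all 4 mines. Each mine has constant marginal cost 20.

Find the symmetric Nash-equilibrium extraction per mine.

10.2

A representative mine's profit is π_i = q_i(71 − Q) − 20q_i, with Q = q_i + Σ_{j≠i} q_j.
First-order condition: 51 − 2q_i − Σ_{j≠i} q_j = 0.
Imposing symmetry (q_j = q for all j) turns Σ_{j≠i} q_j into 3q, so 51 = 5q and q = 10.2.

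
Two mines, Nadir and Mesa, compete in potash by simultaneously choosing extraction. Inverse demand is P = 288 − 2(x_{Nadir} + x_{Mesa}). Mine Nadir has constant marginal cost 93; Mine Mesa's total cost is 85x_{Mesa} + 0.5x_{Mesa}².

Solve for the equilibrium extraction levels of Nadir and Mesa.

35.5625, 26.375

Mine Nadir's profit: π = x_{Nadir}(288 − 2(x_{Nadir} + x_{Mesa})) − 93x_{Nadir}.
∂π/∂x_{Nadir} = 195 − 4x_{Nadir} − 2x_{Mesa} = 0, so x_{Nadir} = 48.75 − 0.5x_{Mesa}.
For Mesa: ∂π/∂x_{Mesa} = 203 − 5x_{Mesa} − 2x_{Nadir} = 0 ⇒ x_{Mesa} = 40.6 − 0.4x_{Nadir}.
Plugging x_{Mesa} into Nadir's best response: x_{Nadir} = 48.75 − 0.5(40.6 − 0.4x_{Nadir}) ⇒ 0.8x_{Nadir} = 28.45, so x_{Nadir} = 35.5625.
Then x_{Mesa} = 40.6 − 0.4·35.5625 = 26.375.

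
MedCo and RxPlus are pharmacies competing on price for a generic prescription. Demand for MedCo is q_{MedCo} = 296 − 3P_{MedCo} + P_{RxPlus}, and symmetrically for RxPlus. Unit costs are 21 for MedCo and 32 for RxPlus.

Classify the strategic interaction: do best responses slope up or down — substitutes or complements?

strategic complements

MedCo's profit: π = (P_{MedCo} − 21)(296 − 3P_{MedCo} + P_{RxPlus}).
∂π/∂P_{MedCo} = 359 − 6P_{MedCo} + P_{RxPlus} = 0 ⇒ P_{MedCo} = 359/6 + (1/6)P_{RxPlus}.
The best-response slope dP_{MedCo}/dP_{RxPlus} = 1/6 > 0: the reaction function is upward-sloping, so the choices are strategic complements.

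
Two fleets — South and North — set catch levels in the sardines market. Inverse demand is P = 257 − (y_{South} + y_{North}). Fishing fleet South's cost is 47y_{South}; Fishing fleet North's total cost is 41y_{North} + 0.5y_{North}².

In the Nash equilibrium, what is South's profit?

Fishing fleet South's profit: π = y_{South}(257 − (y_{South} + y_{North})) − 47y_{South}.
∂π/∂y_{South} = 210 − 2y_{South} − y_{North} = 0, so y_{South} = 105 − 0.5y_{North}.
For North: ∂π/∂y_{North} = 216 − 3y_{North} − y_{South} = 0 ⇒ y_{North} = 72 − (1/3)y_{South}.
Substituting the second reaction function into the first: y_{South} = 105 − 0.5(72 − (1/3)y_{South}), which gives (5/6)y_{South} = 69 ⇒ y_{South} = 82.8.
Then y_{North} = 72 − (1/3)·82.8 = 44.4.
Price P = 257 − 127.2 = 129.8.
South's profit: (129.8 − 47)·82.8 = 6855.84.

6855.84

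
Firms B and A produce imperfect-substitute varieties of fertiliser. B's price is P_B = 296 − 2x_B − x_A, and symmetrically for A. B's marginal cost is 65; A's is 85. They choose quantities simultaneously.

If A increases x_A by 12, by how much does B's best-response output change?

Firm B's profit: π = x_B(296 − 2x_B − x_A) − 65x_B.
∂π/∂x_B = 231 − 4x_B − x_A = 0 ⇒ x_B = 57.75 − 0.25x_A.
The reaction-function slope is −0.25, so a 12-unit rise in x_A moves x_B by −0.25 × 12 = −3. B's best response falls — the actions are strategic substitutes.

-3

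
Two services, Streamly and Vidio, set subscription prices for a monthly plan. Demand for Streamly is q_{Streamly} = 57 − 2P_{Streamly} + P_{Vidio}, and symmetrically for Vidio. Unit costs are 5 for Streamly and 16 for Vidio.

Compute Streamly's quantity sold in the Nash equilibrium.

37.6

Streamly's profit: π = (P_{Streamly} − 5)(57 − 2P_{Streamly} + P_{Vidio}).
∂π/∂P_{Streamly} = 67 − 4P_{Streamly} + P_{Vidio} = 0 ⇒ P_{Streamly} = 16.75 + 0.25P_{Vidio}.
Similarly P_{Vidio} = 22.25 + 0.25P_{Streamly}.
Plugging P_{Vidio} into Streamly's best response: P_{Streamly} = 16.75 + 0.25(22.25 + 0.25P_{Streamly}) ⇒ 0.9375P_{Streamly} = 22.3125, so P_{Streamly} = 23.8.
Then P_{Vidio} = 22.25 + 0.25·23.8 = 28.2.
q_{Streamly} = 57 − 2·23.8 + 28.2 = 37.6.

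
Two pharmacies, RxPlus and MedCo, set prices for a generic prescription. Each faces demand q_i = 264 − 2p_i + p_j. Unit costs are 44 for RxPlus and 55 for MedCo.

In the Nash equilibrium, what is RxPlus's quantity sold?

149.6

RxPlus's profit: π = (p_{RxPlus} − 44)(264 − 2p_{RxPlus} + p_{MedCo}).
∂π/∂p_{RxPlus} = 352 − 4p_{RxPlus} + p_{MedCo} = 0 ⇒ p_{RxPlus} = 88 + 0.25p_{MedCo}.
Similarly p_{MedCo} = 93.5 + 0.25p_{RxPlus}.
Solving the two reaction functions simultaneously: (1 − (0.25)(0.25))p_{RxPlus} = 88 + 0.25·93.5, so 0.9375p_{RxPlus} = 111.375 and p_{RxPlus} = 118.8.
Then p_{MedCo} = 93.5 + 0.25·118.8 = 123.2.
q_{RxPlus} = 264 − 2·118.8 + 123.2 = 149.6.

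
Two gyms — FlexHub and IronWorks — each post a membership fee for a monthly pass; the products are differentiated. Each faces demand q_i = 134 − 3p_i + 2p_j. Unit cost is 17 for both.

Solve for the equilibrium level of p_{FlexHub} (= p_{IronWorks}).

46.25

FlexHub's profit: π = (p_{FlexHub} − 17)(134 − 3p_{FlexHub} + 2p_{IronWorks}).
∂π/∂p_{FlexHub} = 185 − 6p_{FlexHub} + 2p_{IronWorks} = 0 ⇒ p_{FlexHub} = 185/6 + (1/3)p_{IronWorks}.
The game is symmetric, so in equilibrium p_{IronWorks} = p_{FlexHub}: the reaction function gives (2/3)p_{FlexHub} = 185/6, hence p_{FlexHub} = 46.25.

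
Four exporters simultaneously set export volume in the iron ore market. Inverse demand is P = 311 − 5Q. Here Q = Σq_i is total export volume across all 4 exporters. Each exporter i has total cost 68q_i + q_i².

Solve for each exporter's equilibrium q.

A representative exporter's profit is π_i = q_i(311 − 5Q) − 68q_i − q_i², with Q = q_i + Σ_{j≠i} q_j.
First-order condition: 243 − 12q_i − 5Σ_{j≠i} q_j = 0.
Imposing symmetry (q_j = q for all j) turns Σ_{j≠i} q_j into 3q, so 243 = 27q and q = 9.

9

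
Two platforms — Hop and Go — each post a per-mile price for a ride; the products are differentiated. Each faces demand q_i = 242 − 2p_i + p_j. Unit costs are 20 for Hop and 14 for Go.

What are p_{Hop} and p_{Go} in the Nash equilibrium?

93.2, 90.8

Hop's profit: π = (p_{Hop} − 20)(242 − 2p_{Hop} + p_{Go}).
∂π/∂p_{Hop} = 282 − 4p_{Hop} + p_{Go} = 0 ⇒ p_{Hop} = 70.5 + 0.25p_{Go}.
Similarly p_{Go} = 67.5 + 0.25p_{Hop}.
Plugging p_{Go} into Hop's best response: p_{Hop} = 70.5 + 0.25(67.5 + 0.25p_{Hop}) ⇒ 0.9375p_{Hop} = 87.375, so p_{Hop} = 93.2.
Then p_{Go} = 67.5 + 0.25·93.2 = 90.8.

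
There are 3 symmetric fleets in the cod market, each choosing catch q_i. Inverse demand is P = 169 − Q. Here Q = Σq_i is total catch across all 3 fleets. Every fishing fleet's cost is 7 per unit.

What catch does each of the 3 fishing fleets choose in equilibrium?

A representative fishing fleet's profit is π_i = q_i(169 − Q) − 7q_i, with Q = q_i + Σ_{j≠i} q_j.
First-order condition: 162 − 2q_i − Σ_{j≠i} q_j = 0.
With identical fishing fleets, set every q_j = q: then 162 − 2q − 2q = 0, i.e. q = 162/4 = 40.5.

40.5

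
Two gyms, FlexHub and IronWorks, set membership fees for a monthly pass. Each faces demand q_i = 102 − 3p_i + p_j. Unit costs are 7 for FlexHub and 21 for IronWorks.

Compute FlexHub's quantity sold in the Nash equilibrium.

FlexHub's profit: π = (p_{FlexHub} − 7)(102 − 3p_{FlexHub} + p_{IronWorks}).
∂π/∂p_{FlexHub} = 123 − 6p_{FlexHub} + p_{IronWorks} = 0 ⇒ p_{FlexHub} = 20.5 + (1/6)p_{IronWorks}.
Similarly p_{IronWorks} = 27.5 + (1/6)p_{FlexHub}.
Substituting the second reaction function into the first: p_{FlexHub} = 20.5 + (1/6)(27.5 + (1/6)p_{FlexHub}), which gives (35/36)p_{FlexHub} = 301/12 ⇒ p_{FlexHub} = 25.8.
Then p_{IronWorks} = 27.5 + (1/6)·25.8 = 31.8.
q_{FlexHub} = 102 − 3·25.8 + 31.8 = 56.4.

56.4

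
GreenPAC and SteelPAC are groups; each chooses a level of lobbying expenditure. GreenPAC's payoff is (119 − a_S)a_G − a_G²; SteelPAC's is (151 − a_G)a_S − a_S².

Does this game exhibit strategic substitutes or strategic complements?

Expanding GreenPAC's payoff: 119a_G − a_Sa_G − a_G².
∂π/∂a_G = 119 − a_S − 2a_G = 0, so a_G = 59.5 − 0.5a_S.
The best-response slope da_G/da_S = −0.5 < 0: the reaction function is downward-sloping, so the choices are strategic substitutes.

strategic substitutes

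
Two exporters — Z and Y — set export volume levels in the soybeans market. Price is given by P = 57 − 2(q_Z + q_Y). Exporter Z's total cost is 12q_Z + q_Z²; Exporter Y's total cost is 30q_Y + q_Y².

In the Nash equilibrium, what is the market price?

Exporter Z's profit: π = q_Z(57 − 2(q_Z + q_Y)) − 12q_Z − q_Z².
∂π/∂q_Z = 45 − 6q_Z − 2q_Y = 0, so q_Z = 7.5 − (1/3)q_Y.
By the same steps for Y: q_Y = 4.5 − (1/3)q_Z.
Plugging q_Y into Z's best response: q_Z = 7.5 − (1/3)(4.5 − (1/3)q_Z) ⇒ (8/9)q_Z = 6, so q_Z = 6.75.
Then q_Y = 4.5 − (1/3)·6.75 = 2.25.
Equilibrium price: P = 57 − 2·9 = 39.

39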